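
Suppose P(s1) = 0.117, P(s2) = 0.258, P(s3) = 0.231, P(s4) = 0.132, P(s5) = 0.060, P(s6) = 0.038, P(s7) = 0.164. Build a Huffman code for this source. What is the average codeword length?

2.609 bits/symbol

Repeatedly combine the two least-probable nodes; the expected code length is the sum of the merged weights.
merge 19/500 + 3/50 → 49/500
merge 49/500 + 117/1000 → 43/200
merge 33/250 + 41/250 → 37/125
merge 43/200 + 231/1000 → 223/500
merge 129/500 + 37/125 → 277/500
merge 223/500 + 277/500 → 1
L = 49/500 + 43/200 + 37/125 + 223/500 + 277/500 + 1 = 2609/1000 = 2.609 bits/symbol.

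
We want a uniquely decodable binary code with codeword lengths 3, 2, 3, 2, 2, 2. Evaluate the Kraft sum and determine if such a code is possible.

With common denominator 2^3 = 8: Σ 2^(−ℓᵢ) = 1/8 + 2/8 + 1/8 + 2/8 + 2/8 + 2/8 = 10/8 = 1.25.
Kraft's inequality requires Σ ≤ 1; here Σ = 1.25 > 1, so no such prefix code exists.

1.25; no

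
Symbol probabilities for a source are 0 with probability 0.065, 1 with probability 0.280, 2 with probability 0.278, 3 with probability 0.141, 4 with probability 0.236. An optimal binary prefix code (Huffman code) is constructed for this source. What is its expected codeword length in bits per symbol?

2.206 bits/symbol

Repeatedly combine the two least-probable nodes; the expected code length is the sum of the merged weights.
merge 13/200 + 141/1000 → 103/500
merge 103/500 + 59/250 → 221/500
merge 139/500 + 7/25 → 279/500
merge 221/500 + 279/500 → 1
L = 103/500 + 221/500 + 279/500 + 1 = 1103/500 = 2.206 bits/symbol.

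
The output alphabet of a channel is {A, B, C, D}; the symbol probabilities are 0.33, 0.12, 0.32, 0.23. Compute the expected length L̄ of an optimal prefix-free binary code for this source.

Repeatedly combine the two least-probable nodes; the expected code length is the sum of the merged weights.
merge 3/25 + 23/100 → 7/20
merge 8/25 + 33/100 → 13/20
merge 7/20 + 13/20 → 1
L = 7/20 + 13/20 + 1 = 2 bits/symbol.

2 bits/symbol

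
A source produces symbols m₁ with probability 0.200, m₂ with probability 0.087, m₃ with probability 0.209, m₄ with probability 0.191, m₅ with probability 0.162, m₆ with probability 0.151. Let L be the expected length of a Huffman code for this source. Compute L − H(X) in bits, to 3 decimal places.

0.055 bits

Entropy H = −Σ p log₂ p ≈ 2.5363 bits.
Huffman merges: 87/1000+151/1000→119/500; 81/500+191/1000→353/1000; 1/5+209/1000→409/1000; 119/500+353/1000→591/1000; 409/1000+591/1000→1. L = 2591/1000 ≈ 2.5910.
L − H = 2.5910 − 2.5363 = 0.055 bits.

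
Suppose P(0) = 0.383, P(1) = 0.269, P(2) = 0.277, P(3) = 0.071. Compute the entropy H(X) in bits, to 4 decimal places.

1.8238 bits

H = −Σ pᵢ log₂ pᵢ.
−0.383·log₂(0.383) = 0.5303
−0.269·log₂(0.269) = 0.5096
−0.277·log₂(0.277) = 0.5130
−0.071·log₂(0.071) = 0.2709
Sum ≈ 1.8238 → 1.8238 bits.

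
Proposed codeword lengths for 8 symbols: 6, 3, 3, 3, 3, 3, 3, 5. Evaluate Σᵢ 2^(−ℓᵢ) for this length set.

0.796875

With common denominator 2^6 = 64: Σ 2^(−ℓᵢ) = 1/64 + 8/64 + 8/64 + 8/64 + 8/64 + 8/64 + 8/64 + 2/64 = 51/64 = 0.796875.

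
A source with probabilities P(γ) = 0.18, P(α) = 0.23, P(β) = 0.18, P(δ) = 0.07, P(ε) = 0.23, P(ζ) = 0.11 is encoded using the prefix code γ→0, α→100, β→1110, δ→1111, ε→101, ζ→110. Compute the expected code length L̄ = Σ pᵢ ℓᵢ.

2.89 bits/symbol

L̄ = Σ pᵢ·ℓᵢ = 0.18·1 + 0.23·3 + 0.18·4 + 0.07·4 + 0.23·3 + 0.11·3 = 2.89 bits/symbol.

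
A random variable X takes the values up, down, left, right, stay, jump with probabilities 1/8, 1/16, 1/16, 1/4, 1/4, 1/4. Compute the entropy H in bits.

2.375 bits

Each probability is a power of 1/2, so log₂(1/p) is an integer.
H = Σ p·log₂(1/p) = 1/8·3 + 1/16·4 + 1/16·4 + 1/4·2 + 1/4·2 + 1/4·2 = 2.375 bits.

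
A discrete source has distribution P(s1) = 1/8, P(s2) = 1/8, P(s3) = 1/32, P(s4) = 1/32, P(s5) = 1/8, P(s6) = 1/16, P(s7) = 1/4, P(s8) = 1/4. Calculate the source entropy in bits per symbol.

2.6875 bits

Each probability is a power of 1/2, so log₂(1/p) is an integer.
H = Σ p·log₂(1/p) = 1/8·3 + 1/8·3 + 1/32·5 + 1/32·5 + 1/8·3 + 1/16·4 + 1/4·2 + 1/4·2 = 2.6875 bits.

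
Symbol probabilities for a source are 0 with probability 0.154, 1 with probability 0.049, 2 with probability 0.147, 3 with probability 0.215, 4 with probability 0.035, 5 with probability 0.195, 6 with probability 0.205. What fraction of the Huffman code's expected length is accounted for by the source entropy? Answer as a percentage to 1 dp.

98.0%

Entropy H = −Σ p log₂ p ≈ 2.6101 bits.
Huffman merges: 7/200+49/1000→21/250; 21/250+147/1000→231/1000; 77/500+39/200→349/1000; 41/200+43/200→21/50; 231/1000+349/1000→29/50; 21/50+29/50→1. L = 333/125 ≈ 2.6640.
Efficiency = H/L = 2.6101/2.6640 = 98.0%.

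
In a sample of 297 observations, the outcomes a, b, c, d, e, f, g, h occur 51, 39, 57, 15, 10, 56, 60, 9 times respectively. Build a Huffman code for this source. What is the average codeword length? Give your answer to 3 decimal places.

2.785 bits/symbol

Probabilities are the counts divided by 297.
Repeatedly combine the two least-probable nodes; the expected code length is the sum of the merged weights.
merge 1/33 + 10/297 → 19/297
merge 5/99 + 19/297 → 34/297
merge 34/297 + 13/99 → 73/297
merge 17/99 + 56/297 → 107/297
merge 19/99 + 20/99 → 13/33
merge 73/297 + 107/297 → 20/33
merge 13/33 + 20/33 → 1
L = 19/297 + 34/297 + 73/297 + 107/297 + 13/33 + 20/33 + 1 = 827/297 ≈ 2.785 bits/symbol.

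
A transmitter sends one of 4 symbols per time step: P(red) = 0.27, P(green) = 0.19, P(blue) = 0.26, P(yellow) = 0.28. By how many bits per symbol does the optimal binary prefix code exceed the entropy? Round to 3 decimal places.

Entropy H = −Σ p log₂ p ≈ 1.9848 bits.
Huffman merges: 19/100+13/50→9/20; 27/100+7/25→11/20; 9/20+11/20→1. L = 2 ≈ 2.0000.
L − H = 2.0000 − 1.9848 = 0.015 bits.

0.015 bits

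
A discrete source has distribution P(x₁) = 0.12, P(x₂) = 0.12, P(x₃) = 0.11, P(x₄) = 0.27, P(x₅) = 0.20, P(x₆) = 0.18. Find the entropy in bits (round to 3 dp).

H = −Σ pᵢ log₂ pᵢ.
−0.12·log₂(0.12) = 0.3671
−0.12·log₂(0.12) = 0.3671
−0.11·log₂(0.11) = 0.3503
−0.27·log₂(0.27) = 0.5100
−0.20·log₂(0.20) = 0.4644
−0.18·log₂(0.18) = 0.4453
Sum ≈ 2.5041 → 2.504 bits.

2.504 bits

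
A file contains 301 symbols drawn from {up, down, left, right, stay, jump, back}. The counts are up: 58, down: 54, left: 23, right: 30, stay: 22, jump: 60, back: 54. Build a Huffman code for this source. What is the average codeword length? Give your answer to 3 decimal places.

Probabilities are the counts divided by 301.
Repeatedly combine the two least-probable nodes; the expected code length is the sum of the merged weights.
merge 22/301 + 23/301 → 45/301
merge 30/301 + 45/301 → 75/301
merge 54/301 + 54/301 → 108/301
merge 58/301 + 60/301 → 118/301
merge 75/301 + 108/301 → 183/301
merge 118/301 + 183/301 → 1
L = 45/301 + 75/301 + 108/301 + 118/301 + 183/301 + 1 = 830/301 ≈ 2.757 bits/symbol.

2.757 bits/symbol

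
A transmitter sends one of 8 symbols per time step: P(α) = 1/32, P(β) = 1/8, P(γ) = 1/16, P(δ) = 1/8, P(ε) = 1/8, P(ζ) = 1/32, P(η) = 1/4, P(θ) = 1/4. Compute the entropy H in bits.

2.6875 bits

Each probability is a power of 1/2, so log₂(1/p) is an integer.
H = Σ p·log₂(1/p) = 1/32·5 + 1/8·3 + 1/16·4 + 1/8·3 + 1/8·3 + 1/32·5 + 1/4·2 + 1/4·2 = 2.6875 bits.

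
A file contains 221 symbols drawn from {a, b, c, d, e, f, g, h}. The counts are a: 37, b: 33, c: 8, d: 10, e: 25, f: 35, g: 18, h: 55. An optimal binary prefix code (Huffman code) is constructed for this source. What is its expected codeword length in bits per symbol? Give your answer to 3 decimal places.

2.828 bits/symbol

Probabilities are the counts divided by 221.
Repeatedly combine the two least-probable nodes; the expected code length is the sum of the merged weights.
merge 8/221 + 10/221 → 18/221
merge 18/221 + 18/221 → 36/221
merge 25/221 + 33/221 → 58/221
merge 35/221 + 36/221 → 71/221
merge 37/221 + 55/221 → 92/221
merge 58/221 + 71/221 → 129/221
merge 92/221 + 129/221 → 1
L = 18/221 + 36/221 + 58/221 + 71/221 + 92/221 + 129/221 + 1 = 625/221 ≈ 2.828 bits/symbol.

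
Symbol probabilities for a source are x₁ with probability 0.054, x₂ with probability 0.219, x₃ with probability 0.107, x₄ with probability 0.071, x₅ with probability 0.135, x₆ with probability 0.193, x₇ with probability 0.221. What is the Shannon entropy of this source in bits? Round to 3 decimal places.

H = −Σ pᵢ log₂ pᵢ.
−0.054·log₂(0.054) = 0.2274
−0.219·log₂(0.219) = 0.4798
−0.107·log₂(0.107) = 0.3450
−0.071·log₂(0.071) = 0.2709
−0.135·log₂(0.135) = 0.3900
−0.193·log₂(0.193) = 0.4581
−0.221·log₂(0.221) = 0.4813
Sum ≈ 2.6525 → 2.653 bits.

2.653 bits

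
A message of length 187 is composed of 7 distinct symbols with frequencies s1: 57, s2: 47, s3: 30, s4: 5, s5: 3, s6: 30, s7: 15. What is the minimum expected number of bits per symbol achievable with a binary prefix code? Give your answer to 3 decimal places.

Probabilities are the counts divided by 187.
Repeatedly combine the two least-probable nodes; the expected code length is the sum of the merged weights.
merge 3/187 + 5/187 → 8/187
merge 8/187 + 15/187 → 23/187
merge 23/187 + 30/187 → 53/187
merge 30/187 + 47/187 → 7/17
merge 53/187 + 57/187 → 10/17
merge 7/17 + 10/17 → 1
L = 8/187 + 23/187 + 53/187 + 7/17 + 10/17 + 1 = 458/187 ≈ 2.449 bits/symbol.

2.449 bits/symbol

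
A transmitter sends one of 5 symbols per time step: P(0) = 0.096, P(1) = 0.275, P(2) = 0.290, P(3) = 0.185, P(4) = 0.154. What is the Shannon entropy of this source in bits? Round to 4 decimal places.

2.2207 bits

H = −Σ pᵢ log₂ pᵢ.
−0.096·log₂(0.096) = 0.3246
−0.275·log₂(0.275) = 0.5122
−0.290·log₂(0.290) = 0.5179
−0.185·log₂(0.185) = 0.4504
−0.154·log₂(0.154) = 0.4156
Sum ≈ 2.2207 → 2.2207 bits.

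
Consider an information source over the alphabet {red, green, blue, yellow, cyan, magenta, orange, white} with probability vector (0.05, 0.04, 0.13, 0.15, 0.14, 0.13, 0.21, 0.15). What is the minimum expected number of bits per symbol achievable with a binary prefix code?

2.88 bits/symbol

Repeatedly combine the two least-probable nodes; the expected code length is the sum of the merged weights.
merge 1/25 + 1/20 → 9/100
merge 9/100 + 13/100 → 11/50
merge 13/100 + 7/50 → 27/100
merge 3/20 + 3/20 → 3/10
merge 21/100 + 11/50 → 43/100
merge 27/100 + 3/10 → 57/100
merge 43/100 + 57/100 → 1
L = 9/100 + 11/50 + 27/100 + 3/10 + 43/100 + 57/100 + 1 = 72/25 = 2.88 bits/symbol.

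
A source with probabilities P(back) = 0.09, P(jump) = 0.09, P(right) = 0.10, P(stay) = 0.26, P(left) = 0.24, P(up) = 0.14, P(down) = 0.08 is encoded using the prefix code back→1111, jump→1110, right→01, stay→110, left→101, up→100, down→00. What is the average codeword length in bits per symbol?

L̄ = Σ pᵢ·ℓᵢ = 0.09·4 + 0.09·4 + 0.10·2 + 0.26·3 + 0.24·3 + 0.14·3 + 0.08·2 = 3 bits/symbol.

3 bits/symbol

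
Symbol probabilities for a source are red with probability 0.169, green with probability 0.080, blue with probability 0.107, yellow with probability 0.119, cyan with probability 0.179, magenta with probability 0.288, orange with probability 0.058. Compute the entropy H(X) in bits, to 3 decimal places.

H = −Σ pᵢ log₂ pᵢ.
−0.169·log₂(0.169) = 0.4335
−0.080·log₂(0.080) = 0.2915
−0.107·log₂(0.107) = 0.3450
−0.119·log₂(0.119) = 0.3654
−0.179·log₂(0.179) = 0.4443
−0.288·log₂(0.288) = 0.5172
−0.058·log₂(0.058) = 0.2383
Sum ≈ 2.6352 → 2.635 bits.

2.635 bits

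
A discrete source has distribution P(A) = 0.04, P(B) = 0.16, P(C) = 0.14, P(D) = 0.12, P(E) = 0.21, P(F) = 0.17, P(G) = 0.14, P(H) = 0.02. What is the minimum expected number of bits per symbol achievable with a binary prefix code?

2.85 bits/symbol

Repeatedly combine the two least-probable nodes; the expected code length is the sum of the merged weights.
merge 1/50 + 1/25 → 3/50
merge 3/50 + 3/25 → 9/50
merge 7/50 + 7/50 → 7/25
merge 4/25 + 17/100 → 33/100
merge 9/50 + 21/100 → 39/100
merge 7/25 + 33/100 → 61/100
merge 39/100 + 61/100 → 1
L = 3/50 + 9/50 + 7/25 + 33/100 + 39/100 + 61/100 + 1 = 57/20 = 2.85 bits/symbol.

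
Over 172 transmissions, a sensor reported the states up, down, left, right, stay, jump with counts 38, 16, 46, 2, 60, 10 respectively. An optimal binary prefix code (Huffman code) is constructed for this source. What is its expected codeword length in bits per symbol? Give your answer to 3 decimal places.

Probabilities are the counts divided by 172.
Repeatedly combine the two least-probable nodes; the expected code length is the sum of the merged weights.
merge 1/86 + 5/86 → 3/43
merge 3/43 + 4/43 → 7/43
merge 7/43 + 19/86 → 33/86
merge 23/86 + 15/43 → 53/86
merge 33/86 + 53/86 → 1
L = 3/43 + 7/43 + 33/86 + 53/86 + 1 = 96/43 ≈ 2.233 bits/symbol.

2.233 bits/symbol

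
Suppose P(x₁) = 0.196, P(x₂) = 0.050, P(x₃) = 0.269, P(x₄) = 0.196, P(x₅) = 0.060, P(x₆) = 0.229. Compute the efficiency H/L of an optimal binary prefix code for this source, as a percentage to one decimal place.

98.4%

Entropy H = −Σ p log₂ p ≈ 2.3778 bits.
Huffman merges: 1/20+3/50→11/100; 11/100+49/250→153/500; 49/250+229/1000→17/40; 269/1000+153/500→23/40; 17/40+23/40→1. L = 302/125 ≈ 2.4160.
Efficiency = H/L = 2.3778/2.4160 = 98.4%.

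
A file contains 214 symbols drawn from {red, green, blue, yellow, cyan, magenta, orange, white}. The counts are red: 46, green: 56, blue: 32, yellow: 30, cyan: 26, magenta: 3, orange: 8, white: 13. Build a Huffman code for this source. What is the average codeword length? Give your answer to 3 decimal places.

Probabilities are the counts divided by 214.
Repeatedly combine the two least-probable nodes; the expected code length is the sum of the merged weights.
merge 3/214 + 4/107 → 11/214
merge 11/214 + 13/214 → 12/107
merge 12/107 + 13/107 → 25/107
merge 15/107 + 16/107 → 31/107
merge 23/107 + 25/107 → 48/107
merge 28/107 + 31/107 → 59/107
merge 48/107 + 59/107 → 1
L = 11/214 + 12/107 + 25/107 + 31/107 + 48/107 + 59/107 + 1 = 575/214 ≈ 2.687 bits/symbol.

2.687 bits/symbol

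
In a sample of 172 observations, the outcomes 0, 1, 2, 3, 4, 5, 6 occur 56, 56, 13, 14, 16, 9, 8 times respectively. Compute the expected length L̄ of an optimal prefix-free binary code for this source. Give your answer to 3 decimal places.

2.448 bits/symbol

Probabilities are the counts divided by 172.
Repeatedly combine the two least-probable nodes; the expected code length is the sum of the merged weights.
merge 2/43 + 9/172 → 17/172
merge 13/172 + 7/86 → 27/172
merge 4/43 + 17/172 → 33/172
merge 27/172 + 33/172 → 15/43
merge 14/43 + 14/43 → 28/43
merge 15/43 + 28/43 → 1
L = 17/172 + 27/172 + 33/172 + 15/43 + 28/43 + 1 = 421/172 ≈ 2.448 bits/symbol.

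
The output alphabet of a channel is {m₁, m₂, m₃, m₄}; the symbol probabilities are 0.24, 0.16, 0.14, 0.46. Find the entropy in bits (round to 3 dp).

1.830 bits

H = −Σ pᵢ log₂ pᵢ.
−0.24·log₂(0.24) = 0.4941
−0.16·log₂(0.16) = 0.4230
−0.14·log₂(0.14) = 0.3971
−0.46·log₂(0.46) = 0.5153
Sum ≈ 1.8296 → 1.830 bits.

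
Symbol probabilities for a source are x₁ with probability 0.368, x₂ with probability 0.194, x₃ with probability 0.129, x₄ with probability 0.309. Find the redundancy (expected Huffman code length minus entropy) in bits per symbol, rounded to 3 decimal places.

Entropy H = −Σ p log₂ p ≈ 1.8944 bits.
Huffman merges: 129/1000+97/500→323/1000; 309/1000+323/1000→79/125; 46/125+79/125→1. L = 391/200 ≈ 1.9550.
L − H = 1.9550 − 1.8944 = 0.061 bits.

0.061 bits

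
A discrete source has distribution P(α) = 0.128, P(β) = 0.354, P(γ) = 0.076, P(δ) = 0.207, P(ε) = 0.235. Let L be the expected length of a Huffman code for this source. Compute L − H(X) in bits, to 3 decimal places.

0.050 bits

Entropy H = −Σ p log₂ p ≈ 2.1539 bits.
Huffman merges: 19/250+16/125→51/250; 51/250+207/1000→411/1000; 47/200+177/500→589/1000; 411/1000+589/1000→1. L = 551/250 ≈ 2.2040.
L − H = 2.2040 − 2.1539 = 0.050 bits.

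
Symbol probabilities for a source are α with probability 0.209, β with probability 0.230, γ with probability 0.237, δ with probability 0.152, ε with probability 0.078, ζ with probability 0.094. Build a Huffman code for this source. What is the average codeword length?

Repeatedly combine the two least-probable nodes; the expected code length is the sum of the merged weights.
merge 39/500 + 47/500 → 43/250
merge 19/125 + 43/250 → 81/250
merge 209/1000 + 23/100 → 439/1000
merge 237/1000 + 81/250 → 561/1000
merge 439/1000 + 561/1000 → 1
L = 43/250 + 81/250 + 439/1000 + 561/1000 + 1 = 312/125 = 2.496 bits/symbol.

2.496 bits/symbol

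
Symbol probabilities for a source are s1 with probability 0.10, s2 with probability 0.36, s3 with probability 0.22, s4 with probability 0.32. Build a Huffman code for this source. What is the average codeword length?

Repeatedly combine the two least-probable nodes; the expected code length is the sum of the merged weights.
merge 1/10 + 11/50 → 8/25
merge 8/25 + 8/25 → 16/25
merge 9/25 + 16/25 → 1
L = 8/25 + 16/25 + 1 = 49/25 = 1.96 bits/symbol.

1.96 bits/symbol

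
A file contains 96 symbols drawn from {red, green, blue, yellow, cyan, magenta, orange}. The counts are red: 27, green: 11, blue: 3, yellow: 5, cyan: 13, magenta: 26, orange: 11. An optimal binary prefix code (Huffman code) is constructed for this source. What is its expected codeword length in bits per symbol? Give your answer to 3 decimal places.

2.531 bits/symbol

Probabilities are the counts divided by 96.
Repeatedly combine the two least-probable nodes; the expected code length is the sum of the merged weights.
merge 1/32 + 5/96 → 1/12
merge 1/12 + 11/96 → 19/96
merge 11/96 + 13/96 → 1/4
merge 19/96 + 1/4 → 43/96
merge 13/48 + 9/32 → 53/96
merge 43/96 + 53/96 → 1
L = 1/12 + 19/96 + 1/4 + 43/96 + 53/96 + 1 = 81/32 ≈ 2.531 bits/symbol.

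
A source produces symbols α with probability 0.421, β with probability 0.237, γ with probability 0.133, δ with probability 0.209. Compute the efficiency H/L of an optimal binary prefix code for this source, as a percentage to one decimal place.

Entropy H = −Σ p log₂ p ≈ 1.8768 bits.
Huffman merges: 133/1000+209/1000→171/500; 237/1000+171/500→579/1000; 421/1000+579/1000→1. L = 1921/1000 ≈ 1.9210.
Efficiency = H/L = 1.8768/1.9210 = 97.7%.

97.7%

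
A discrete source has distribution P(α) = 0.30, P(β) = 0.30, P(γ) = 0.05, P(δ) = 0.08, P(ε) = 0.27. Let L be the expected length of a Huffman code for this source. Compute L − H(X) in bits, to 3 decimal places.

Entropy H = −Σ p log₂ p ≈ 2.0598 bits.
Huffman merges: 1/20+2/25→13/100; 13/100+27/100→2/5; 3/10+3/10→3/5; 2/5+3/5→1. L = 213/100 ≈ 2.1300.
L − H = 2.1300 − 2.0598 = 0.070 bits.

0.070 bits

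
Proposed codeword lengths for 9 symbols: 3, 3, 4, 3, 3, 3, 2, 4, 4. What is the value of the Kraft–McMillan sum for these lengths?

With common denominator 2^4 = 16: Σ 2^(−ℓᵢ) = 2/16 + 2/16 + 1/16 + 2/16 + 2/16 + 2/16 + 4/16 + 1/16 + 1/16 = 17/16 = 1.0625.

1.0625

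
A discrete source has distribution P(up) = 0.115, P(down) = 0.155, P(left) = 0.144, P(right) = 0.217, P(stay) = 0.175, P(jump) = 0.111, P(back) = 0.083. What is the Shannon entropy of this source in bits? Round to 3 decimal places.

H = −Σ pᵢ log₂ pᵢ.
−0.115·log₂(0.115) = 0.3588
−0.155·log₂(0.155) = 0.4169
−0.144·log₂(0.144) = 0.4026
−0.217·log₂(0.217) = 0.4783
−0.175·log₂(0.175) = 0.4401
−0.111·log₂(0.111) = 0.3520
−0.083·log₂(0.083) = 0.2980
Sum ≈ 2.7468 → 2.747 bits.

2.747 bits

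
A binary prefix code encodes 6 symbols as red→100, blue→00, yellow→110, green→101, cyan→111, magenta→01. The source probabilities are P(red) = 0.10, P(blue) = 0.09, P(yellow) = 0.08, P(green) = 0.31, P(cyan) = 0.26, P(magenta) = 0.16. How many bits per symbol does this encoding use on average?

L̄ = Σ pᵢ·ℓᵢ = 0.10·3 + 0.09·2 + 0.08·3 + 0.31·3 + 0.26·3 + 0.16·2 = 2.75 bits/symbol.

2.75 bits/symbol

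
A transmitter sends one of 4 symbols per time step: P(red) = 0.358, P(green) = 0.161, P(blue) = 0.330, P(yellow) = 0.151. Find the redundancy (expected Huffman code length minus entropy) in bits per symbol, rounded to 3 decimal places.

Entropy H = −Σ p log₂ p ≈ 1.8944 bits.
Huffman merges: 151/1000+161/1000→39/125; 39/125+33/100→321/500; 179/500+321/500→1. L = 977/500 ≈ 1.9540.
L − H = 1.9540 − 1.8944 = 0.060 bits.

0.060 bits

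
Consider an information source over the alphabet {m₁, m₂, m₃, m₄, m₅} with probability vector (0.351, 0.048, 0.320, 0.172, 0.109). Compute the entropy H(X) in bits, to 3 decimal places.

2.052 bits

H = −Σ pᵢ log₂ pᵢ.
−0.351·log₂(0.351) = 0.5302
−0.048·log₂(0.048) = 0.2103
−0.320·log₂(0.320) = 0.5260
−0.172·log₂(0.172) = 0.4368
−0.109·log₂(0.109) = 0.3485
Sum ≈ 2.0518 → 2.052 bits.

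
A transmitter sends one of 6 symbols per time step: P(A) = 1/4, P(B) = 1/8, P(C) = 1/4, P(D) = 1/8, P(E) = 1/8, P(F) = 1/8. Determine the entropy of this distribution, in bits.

2.5 bits

Each probability is a power of 1/2, so log₂(1/p) is an integer.
H = Σ p·log₂(1/p) = 1/4·2 + 1/8·3 + 1/4·2 + 1/8·3 + 1/8·3 + 1/8·3 = 2.5 bits.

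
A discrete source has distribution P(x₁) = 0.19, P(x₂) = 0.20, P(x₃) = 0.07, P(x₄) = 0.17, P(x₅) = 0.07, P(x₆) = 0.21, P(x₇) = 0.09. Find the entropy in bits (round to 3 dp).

2.677 bits

H = −Σ pᵢ log₂ pᵢ.
−0.19·log₂(0.19) = 0.4552
−0.20·log₂(0.20) = 0.4644
−0.07·log₂(0.07) = 0.2686
−0.17·log₂(0.17) = 0.4346
−0.07·log₂(0.07) = 0.2686
−0.21·log₂(0.21) = 0.4728
−0.09·log₂(0.09) = 0.3127
Sum ≈ 2.6768 → 2.677 bits.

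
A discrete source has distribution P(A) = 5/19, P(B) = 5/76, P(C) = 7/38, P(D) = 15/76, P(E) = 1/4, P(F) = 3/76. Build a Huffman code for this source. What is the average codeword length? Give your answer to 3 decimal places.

Repeatedly combine the two least-probable nodes; the expected code length is the sum of the merged weights.
merge 3/76 + 5/76 → 2/19
merge 2/19 + 7/38 → 11/38
merge 15/76 + 1/4 → 17/38
merge 5/19 + 11/38 → 21/38
merge 17/38 + 21/38 → 1
L = 2/19 + 11/38 + 17/38 + 21/38 + 1 = 91/38 ≈ 2.395 bits/symbol.

2.395 bits/symbol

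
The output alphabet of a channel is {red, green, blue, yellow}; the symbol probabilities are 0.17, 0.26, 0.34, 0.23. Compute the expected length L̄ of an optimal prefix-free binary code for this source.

Repeatedly combine the two least-probable nodes; the expected code length is the sum of the merged weights.
merge 17/100 + 23/100 → 2/5
merge 13/50 + 17/50 → 3/5
merge 2/5 + 3/5 → 1
L = 2/5 + 3/5 + 1 = 2 bits/symbol.

2 bits/symbol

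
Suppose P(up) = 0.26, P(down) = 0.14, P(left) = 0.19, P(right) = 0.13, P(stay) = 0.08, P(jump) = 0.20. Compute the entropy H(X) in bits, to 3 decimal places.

2.496 bits

H = −Σ pᵢ log₂ pᵢ.
−0.26·log₂(0.26) = 0.5053
−0.14·log₂(0.14) = 0.3971
−0.19·log₂(0.19) = 0.4552
−0.13·log₂(0.13) = 0.3826
−0.08·log₂(0.08) = 0.2915
−0.20·log₂(0.20) = 0.4644
Sum ≈ 2.4962 → 2.496 bits.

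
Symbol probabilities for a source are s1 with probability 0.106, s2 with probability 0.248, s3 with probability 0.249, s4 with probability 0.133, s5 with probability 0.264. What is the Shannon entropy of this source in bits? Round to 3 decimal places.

2.236 bits

H = −Σ pᵢ log₂ pᵢ.
−0.106·log₂(0.106) = 0.3432
−0.248·log₂(0.248) = 0.4989
−0.249·log₂(0.249) = 0.4994
−0.133·log₂(0.133) = 0.3871
−0.264·log₂(0.264) = 0.5072
Sum ≈ 2.2359 → 2.236 bits.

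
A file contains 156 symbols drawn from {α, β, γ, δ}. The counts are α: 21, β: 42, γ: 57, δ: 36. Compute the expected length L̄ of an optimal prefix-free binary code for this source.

Probabilities are the counts divided by 156.
Repeatedly combine the two least-probable nodes; the expected code length is the sum of the merged weights.
merge 7/52 + 3/13 → 19/52
merge 7/26 + 19/52 → 33/52
merge 19/52 + 33/52 → 1
L = 19/52 + 33/52 + 1 = 2 bits/symbol.

2 bits/symbol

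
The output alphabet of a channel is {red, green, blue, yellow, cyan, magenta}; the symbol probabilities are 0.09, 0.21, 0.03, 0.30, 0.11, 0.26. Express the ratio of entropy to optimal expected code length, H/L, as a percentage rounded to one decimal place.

Entropy H = −Σ p log₂ p ≈ 2.3139 bits.
Huffman merges: 3/100+9/100→3/25; 11/100+3/25→23/100; 21/100+23/100→11/25; 13/50+3/10→14/25; 11/25+14/25→1. L = 47/20 ≈ 2.3500.
Efficiency = H/L = 2.3139/2.3500 = 98.5%.

98.5%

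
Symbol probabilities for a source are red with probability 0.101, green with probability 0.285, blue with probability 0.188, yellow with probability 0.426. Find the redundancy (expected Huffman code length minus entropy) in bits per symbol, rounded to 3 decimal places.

Entropy H = −Σ p log₂ p ≈ 1.8279 bits.
Huffman merges: 101/1000+47/250→289/1000; 57/200+289/1000→287/500; 213/500+287/500→1. L = 1863/1000 ≈ 1.8630.
L − H = 1.8630 − 1.8279 = 0.035 bits.

0.035 bits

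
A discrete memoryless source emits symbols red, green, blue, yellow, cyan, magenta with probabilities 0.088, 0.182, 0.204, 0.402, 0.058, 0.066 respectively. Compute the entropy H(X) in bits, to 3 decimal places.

H = −Σ pᵢ log₂ pᵢ.
−0.088·log₂(0.088) = 0.3086
−0.182·log₂(0.182) = 0.4474
−0.204·log₂(0.204) = 0.4678
−0.402·log₂(0.402) = 0.5285
−0.058·log₂(0.058) = 0.2383
−0.066·log₂(0.066) = 0.2588
Sum ≈ 2.2493 → 2.249 bits.

2.249 bits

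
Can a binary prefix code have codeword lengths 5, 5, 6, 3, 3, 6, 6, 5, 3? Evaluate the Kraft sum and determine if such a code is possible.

0.515625; yes

With common denominator 2^6 = 64: Σ 2^(−ℓᵢ) = 2/64 + 2/64 + 1/64 + 8/64 + 8/64 + 1/64 + 1/64 + 2/64 + 8/64 = 33/64 = 0.515625.
Kraft's inequality requires Σ ≤ 1; here Σ = 0.515625 ≤ 1, so such a prefix code exists.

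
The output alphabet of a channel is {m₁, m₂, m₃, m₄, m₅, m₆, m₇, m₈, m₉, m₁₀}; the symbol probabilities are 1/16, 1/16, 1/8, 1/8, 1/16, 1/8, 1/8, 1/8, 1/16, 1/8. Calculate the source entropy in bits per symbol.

Each probability is a power of 1/2, so log₂(1/p) is an integer.
H = Σ p·log₂(1/p) = 1/16·4 + 1/16·4 + 1/8·3 + 1/8·3 + 1/16·4 + 1/8·3 + 1/8·3 + 1/8·3 + 1/16·4 + 1/8·3 = 3.25 bits.

3.25 bits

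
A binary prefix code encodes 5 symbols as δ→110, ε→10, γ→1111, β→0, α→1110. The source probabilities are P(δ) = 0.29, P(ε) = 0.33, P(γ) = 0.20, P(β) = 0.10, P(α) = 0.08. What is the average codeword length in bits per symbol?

2.75 bits/symbol

L̄ = Σ pᵢ·ℓᵢ = 0.29·3 + 0.33·2 + 0.20·4 + 0.10·1 + 0.08·4 = 2.75 bits/symbol.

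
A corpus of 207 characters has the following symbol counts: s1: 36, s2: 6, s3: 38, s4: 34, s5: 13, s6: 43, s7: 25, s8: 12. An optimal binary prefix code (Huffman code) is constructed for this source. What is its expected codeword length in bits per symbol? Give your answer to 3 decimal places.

Probabilities are the counts divided by 207.
Repeatedly combine the two least-probable nodes; the expected code length is the sum of the merged weights.
merge 2/69 + 4/69 → 2/23
merge 13/207 + 2/23 → 31/207
merge 25/207 + 31/207 → 56/207
merge 34/207 + 4/23 → 70/207
merge 38/207 + 43/207 → 9/23
merge 56/207 + 70/207 → 14/23
merge 9/23 + 14/23 → 1
L = 2/23 + 31/207 + 56/207 + 70/207 + 9/23 + 14/23 + 1 = 589/207 ≈ 2.845 bits/symbol.

2.845 bits/symbol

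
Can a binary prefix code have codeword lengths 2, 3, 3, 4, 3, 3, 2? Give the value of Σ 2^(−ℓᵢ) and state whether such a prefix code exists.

With common denominator 2^4 = 16: Σ 2^(−ℓᵢ) = 4/16 + 2/16 + 2/16 + 1/16 + 2/16 + 2/16 + 4/16 = 17/16 = 1.0625.
Kraft's inequality requires Σ ≤ 1; here Σ = 1.0625 > 1, so no such prefix code exists.

1.0625; no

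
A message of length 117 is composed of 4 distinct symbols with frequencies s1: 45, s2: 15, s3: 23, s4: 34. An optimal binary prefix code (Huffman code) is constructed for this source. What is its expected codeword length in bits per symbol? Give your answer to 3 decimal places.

1.940 bits/symbol

Probabilities are the counts divided by 117.
Repeatedly combine the two least-probable nodes; the expected code length is the sum of the merged weights.
merge 5/39 + 23/117 → 38/117
merge 34/117 + 38/117 → 8/13
merge 5/13 + 8/13 → 1
L = 38/117 + 8/13 + 1 = 227/117 ≈ 1.940 bits/symbol.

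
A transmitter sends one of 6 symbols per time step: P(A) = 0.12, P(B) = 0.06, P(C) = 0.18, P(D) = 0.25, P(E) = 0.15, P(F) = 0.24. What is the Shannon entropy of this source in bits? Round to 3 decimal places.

H = −Σ pᵢ log₂ pᵢ.
−0.12·log₂(0.12) = 0.3671
−0.06·log₂(0.06) = 0.2435
−0.18·log₂(0.18) = 0.4453
−0.25·log₂(0.25) = 0.5000
−0.15·log₂(0.15) = 0.4105
−0.24·log₂(0.24) = 0.4941
Sum ≈ 2.4606 → 2.461 bits.

2.461 bits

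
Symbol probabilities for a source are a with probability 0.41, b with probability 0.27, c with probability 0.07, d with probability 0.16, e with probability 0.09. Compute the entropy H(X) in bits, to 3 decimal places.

H = −Σ pᵢ log₂ pᵢ.
−0.41·log₂(0.41) = 0.5274
−0.27·log₂(0.27) = 0.5100
−0.07·log₂(0.07) = 0.2686
−0.16·log₂(0.16) = 0.4230
−0.09·log₂(0.09) = 0.3127
Sum ≈ 2.0416 → 2.042 bits.

2.042 bits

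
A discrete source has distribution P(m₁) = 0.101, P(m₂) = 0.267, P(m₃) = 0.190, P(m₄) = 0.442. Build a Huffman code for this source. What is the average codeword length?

Repeatedly combine the two least-probable nodes; the expected code length is the sum of the merged weights.
merge 101/1000 + 19/100 → 291/1000
merge 267/1000 + 291/1000 → 279/500
merge 221/500 + 279/500 → 1
L = 291/1000 + 279/500 + 1 = 1849/1000 = 1.849 bits/symbol.

1.849 bits/symbol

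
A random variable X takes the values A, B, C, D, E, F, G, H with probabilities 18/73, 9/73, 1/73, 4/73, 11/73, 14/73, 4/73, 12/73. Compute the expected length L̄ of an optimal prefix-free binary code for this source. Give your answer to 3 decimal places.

Repeatedly combine the two least-probable nodes; the expected code length is the sum of the merged weights.
merge 1/73 + 4/73 → 5/73
merge 4/73 + 5/73 → 9/73
merge 9/73 + 9/73 → 18/73
merge 11/73 + 12/73 → 23/73
merge 14/73 + 18/73 → 32/73
merge 18/73 + 23/73 → 41/73
merge 32/73 + 41/73 → 1
L = 5/73 + 9/73 + 18/73 + 23/73 + 32/73 + 41/73 + 1 = 201/73 ≈ 2.753 bits/symbol.

2.753 bits/symbol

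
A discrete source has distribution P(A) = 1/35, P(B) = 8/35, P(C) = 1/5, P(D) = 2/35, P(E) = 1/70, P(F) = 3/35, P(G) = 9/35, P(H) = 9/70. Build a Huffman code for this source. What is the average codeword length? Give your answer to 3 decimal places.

Repeatedly combine the two least-probable nodes; the expected code length is the sum of the merged weights.
merge 1/70 + 1/35 → 3/70
merge 3/70 + 2/35 → 1/10
merge 3/35 + 1/10 → 13/70
merge 9/70 + 13/70 → 11/35
merge 1/5 + 8/35 → 3/7
merge 9/35 + 11/35 → 4/7
merge 3/7 + 4/7 → 1
L = 3/70 + 1/10 + 13/70 + 11/35 + 3/7 + 4/7 + 1 = 37/14 ≈ 2.643 bits/symbol.

2.643 bits/symbol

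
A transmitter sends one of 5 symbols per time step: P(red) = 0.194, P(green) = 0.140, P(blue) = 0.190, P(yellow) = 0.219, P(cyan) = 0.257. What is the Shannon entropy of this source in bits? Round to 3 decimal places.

H = −Σ pᵢ log₂ pᵢ.
−0.194·log₂(0.194) = 0.4590
−0.140·log₂(0.140) = 0.3971
−0.190·log₂(0.190) = 0.4552
−0.219·log₂(0.219) = 0.4798
−0.257·log₂(0.257) = 0.5038
Sum ≈ 2.2949 → 2.295 bits.

2.295 bits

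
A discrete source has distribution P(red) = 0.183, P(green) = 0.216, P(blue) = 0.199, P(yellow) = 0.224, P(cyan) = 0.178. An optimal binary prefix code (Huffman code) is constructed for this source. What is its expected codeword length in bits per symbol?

2.361 bits/symbol

Repeatedly combine the two least-probable nodes; the expected code length is the sum of the merged weights.
merge 89/500 + 183/1000 → 361/1000
merge 199/1000 + 27/125 → 83/200
merge 28/125 + 361/1000 → 117/200
merge 83/200 + 117/200 → 1
L = 361/1000 + 83/200 + 117/200 + 1 = 2361/1000 = 2.361 bits/symbol.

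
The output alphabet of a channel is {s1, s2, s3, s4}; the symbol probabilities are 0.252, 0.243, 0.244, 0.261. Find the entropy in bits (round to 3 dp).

1.999 bits

H = −Σ pᵢ log₂ pᵢ.
−0.252·log₂(0.252) = 0.5011
−0.243·log₂(0.243) = 0.4960
−0.244·log₂(0.244) = 0.4966
−0.261·log₂(0.261) = 0.5058
Sum ≈ 1.9994 → 1.999 bits.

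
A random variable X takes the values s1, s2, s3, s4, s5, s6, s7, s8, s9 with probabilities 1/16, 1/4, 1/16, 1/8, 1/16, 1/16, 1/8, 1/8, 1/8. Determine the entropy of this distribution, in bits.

Each probability is a power of 1/2, so log₂(1/p) is an integer.
H = Σ p·log₂(1/p) = 1/16·4 + 1/4·2 + 1/16·4 + 1/8·3 + 1/16·4 + 1/16·4 + 1/8·3 + 1/8·3 + 1/8·3 = 3 bits.

3 bits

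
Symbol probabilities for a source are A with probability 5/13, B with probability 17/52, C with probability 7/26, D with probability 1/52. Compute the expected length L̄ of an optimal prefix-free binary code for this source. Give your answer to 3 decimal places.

1.904 bits/symbol

Repeatedly combine the two least-probable nodes; the expected code length is the sum of the merged weights.
merge 1/52 + 7/26 → 15/52
merge 15/52 + 17/52 → 8/13
merge 5/13 + 8/13 → 1
L = 15/52 + 8/13 + 1 = 99/52 ≈ 1.904 bits/symbol.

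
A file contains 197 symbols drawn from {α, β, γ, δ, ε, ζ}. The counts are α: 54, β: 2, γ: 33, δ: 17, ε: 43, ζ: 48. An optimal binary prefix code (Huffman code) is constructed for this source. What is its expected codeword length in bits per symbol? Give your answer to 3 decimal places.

2.360 bits/symbol

Probabilities are the counts divided by 197.
Repeatedly combine the two least-probable nodes; the expected code length is the sum of the merged weights.
merge 2/197 + 17/197 → 19/197
merge 19/197 + 33/197 → 52/197
merge 43/197 + 48/197 → 91/197
merge 52/197 + 54/197 → 106/197
merge 91/197 + 106/197 → 1
L = 19/197 + 52/197 + 91/197 + 106/197 + 1 = 465/197 ≈ 2.360 bits/symbol.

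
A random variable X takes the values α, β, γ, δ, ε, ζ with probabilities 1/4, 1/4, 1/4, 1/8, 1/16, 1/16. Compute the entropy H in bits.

2.375 bits

Each probability is a power of 1/2, so log₂(1/p) is an integer.
H = Σ p·log₂(1/p) = 1/4·2 + 1/4·2 + 1/4·2 + 1/8·3 + 1/16·4 + 1/16·4 = 2.375 bits.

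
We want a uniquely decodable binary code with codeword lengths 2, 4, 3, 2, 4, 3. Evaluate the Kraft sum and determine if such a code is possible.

0.875; yes

With common denominator 2^4 = 16: Σ 2^(−ℓᵢ) = 4/16 + 1/16 + 2/16 + 4/16 + 1/16 + 2/16 = 14/16 = 0.875.
Kraft's inequality requires Σ ≤ 1; here Σ = 0.875 ≤ 1, so such a prefix code exists.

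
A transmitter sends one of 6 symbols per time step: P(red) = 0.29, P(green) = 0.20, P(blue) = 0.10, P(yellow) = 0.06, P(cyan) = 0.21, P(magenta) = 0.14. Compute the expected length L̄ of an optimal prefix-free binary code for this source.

2.46 bits/symbol

Repeatedly combine the two least-probable nodes; the expected code length is the sum of the merged weights.
merge 3/50 + 1/10 → 4/25
merge 7/50 + 4/25 → 3/10
merge 1/5 + 21/100 → 41/100
merge 29/100 + 3/10 → 59/100
merge 41/100 + 59/100 → 1
L = 4/25 + 3/10 + 41/100 + 59/100 + 1 = 123/50 = 2.46 bits/symbol.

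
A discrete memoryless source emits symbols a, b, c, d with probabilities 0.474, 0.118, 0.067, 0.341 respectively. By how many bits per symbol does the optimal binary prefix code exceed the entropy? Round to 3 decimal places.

Entropy H = −Σ p log₂ p ≈ 1.6649 bits.
Huffman merges: 67/1000+59/500→37/200; 37/200+341/1000→263/500; 237/500+263/500→1. L = 1711/1000 ≈ 1.7110.
L − H = 1.7110 − 1.6649 = 0.046 bits.

0.046 bits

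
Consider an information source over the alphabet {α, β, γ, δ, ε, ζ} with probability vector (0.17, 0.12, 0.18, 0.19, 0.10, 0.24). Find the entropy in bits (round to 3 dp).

2.529 bits

H = −Σ pᵢ log₂ pᵢ.
−0.17·log₂(0.17) = 0.4346
−0.12·log₂(0.12) = 0.3671
−0.18·log₂(0.18) = 0.4453
−0.19·log₂(0.19) = 0.4552
−0.10·log₂(0.10) = 0.3322
−0.24·log₂(0.24) = 0.4941
Sum ≈ 2.5285 → 2.529 bits.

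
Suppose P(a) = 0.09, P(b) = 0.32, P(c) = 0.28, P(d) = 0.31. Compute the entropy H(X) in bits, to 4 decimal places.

H = −Σ pᵢ log₂ pᵢ.
−0.09·log₂(0.09) = 0.3127
−0.32·log₂(0.32) = 0.5260
−0.28·log₂(0.28) = 0.5142
−0.31·log₂(0.31) = 0.5238
Sum ≈ 1.8767 → 1.8767 bits.

1.8767 bits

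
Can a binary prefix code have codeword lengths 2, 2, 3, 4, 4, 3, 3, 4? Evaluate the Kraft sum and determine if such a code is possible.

With common denominator 2^4 = 16: Σ 2^(−ℓᵢ) = 4/16 + 4/16 + 2/16 + 1/16 + 1/16 + 2/16 + 2/16 + 1/16 = 17/16 = 1.0625.
Kraft's inequality requires Σ ≤ 1; here Σ = 1.0625 > 1, so no such prefix code exists.

1.0625; no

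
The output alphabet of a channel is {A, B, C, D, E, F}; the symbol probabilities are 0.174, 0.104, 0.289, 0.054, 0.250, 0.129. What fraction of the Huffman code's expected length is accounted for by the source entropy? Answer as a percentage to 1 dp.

98.3%

Entropy H = −Σ p log₂ p ≈ 2.4047 bits.
Huffman merges: 27/500+13/125→79/500; 129/1000+79/500→287/1000; 87/500+1/4→53/125; 287/1000+289/1000→72/125; 53/125+72/125→1. L = 489/200 ≈ 2.4450.
Efficiency = H/L = 2.4047/2.4450 = 98.3%.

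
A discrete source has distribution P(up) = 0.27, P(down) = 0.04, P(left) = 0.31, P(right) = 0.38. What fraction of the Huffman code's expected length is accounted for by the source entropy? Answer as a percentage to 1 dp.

Entropy H = −Σ p log₂ p ≈ 1.7500 bits.
Huffman merges: 1/25+27/100→31/100; 31/100+31/100→31/50; 19/50+31/50→1. L = 193/100 ≈ 1.9300.
Efficiency = H/L = 1.7500/1.9300 = 90.7%.

90.7%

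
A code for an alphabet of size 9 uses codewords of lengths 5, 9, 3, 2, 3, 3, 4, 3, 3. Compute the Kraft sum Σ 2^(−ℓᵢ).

0.970703125

With common denominator 2^9 = 512: Σ 2^(−ℓᵢ) = 16/512 + 1/512 + 64/512 + 128/512 + 64/512 + 64/512 + 32/512 + 64/512 + 64/512 = 497/512 = 0.970703125.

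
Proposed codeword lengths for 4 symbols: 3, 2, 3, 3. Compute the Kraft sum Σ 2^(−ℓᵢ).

0.625

With common denominator 2^3 = 8: Σ 2^(−ℓᵢ) = 1/8 + 2/8 + 1/8 + 1/8 = 5/8 = 0.625.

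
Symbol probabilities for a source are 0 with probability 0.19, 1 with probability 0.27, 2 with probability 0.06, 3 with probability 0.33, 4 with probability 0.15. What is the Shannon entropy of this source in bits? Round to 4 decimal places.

H = −Σ pᵢ log₂ pᵢ.
−0.19·log₂(0.19) = 0.4552
−0.27·log₂(0.27) = 0.5100
−0.06·log₂(0.06) = 0.2435
−0.33·log₂(0.33) = 0.5278
−0.15·log₂(0.15) = 0.4105
Sum ≈ 2.1471 → 2.1471 bits.

2.1471 bits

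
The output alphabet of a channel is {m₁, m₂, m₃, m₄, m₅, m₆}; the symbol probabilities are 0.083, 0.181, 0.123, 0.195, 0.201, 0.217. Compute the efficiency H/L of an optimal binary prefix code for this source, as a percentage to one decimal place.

Entropy H = −Σ p log₂ p ≈ 2.5197 bits.
Huffman merges: 83/1000+123/1000→103/500; 181/1000+39/200→47/125; 201/1000+103/500→407/1000; 217/1000+47/125→593/1000; 407/1000+593/1000→1. L = 1291/500 ≈ 2.5820.
Efficiency = H/L = 2.5197/2.5820 = 97.6%.

97.6%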